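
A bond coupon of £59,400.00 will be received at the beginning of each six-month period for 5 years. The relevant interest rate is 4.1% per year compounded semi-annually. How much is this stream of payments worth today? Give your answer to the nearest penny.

£543,081.94

This is an annuity due: 10 payments of £59,400.00 at the beginning of each six-month period.
Periodic rate r = 0.041/2 per half-year; n is counted in half-years.
PV = PMT × [(1 − (1+r)^−n)/r] × (1+r) = 59,400 × [1 − (1+r)^−10] / r × (1+r) = £543,081.94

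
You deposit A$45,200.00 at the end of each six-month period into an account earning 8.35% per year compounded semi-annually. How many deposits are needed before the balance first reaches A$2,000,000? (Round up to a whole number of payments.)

26 payments

Periodic rate r = 0.0835/2 per half-year; n is counted in half-years.
Ordinary annuity FV: 2,000,000 = 45,200 × [((1+r)^n − 1)/r].
(1+r)^n = 1 + 2,000,000 × r / 45,200, so n = ln(1 + 2,000,000·r/45,200) / ln(1+r) = 25.58.
Round up to a whole number of payments: n = 26.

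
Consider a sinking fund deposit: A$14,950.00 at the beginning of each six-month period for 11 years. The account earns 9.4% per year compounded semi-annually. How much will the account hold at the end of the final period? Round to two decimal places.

A$581,745.64

This is an annuity due: 22 deposits of A$14,950.00 at the beginning of each six-month period.
Periodic rate r = 0.094/2 per half-year; n is counted in half-years.
FV = PMT × [((1+r)^n − 1)/r] × (1+r) = 14,950 × [(1+r)^22 − 1] / r × (1+r) = A$581,745.64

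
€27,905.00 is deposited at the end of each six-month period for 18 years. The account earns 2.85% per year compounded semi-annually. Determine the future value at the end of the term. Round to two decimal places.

This is an ordinary annuity: 36 deposits of €27,905.00 at the end of each six-month period.
Periodic rate r = 0.0285/2 per half-year; n is counted in half-years.
FV = PMT × [((1+r)^n − 1)/r] = 27,905 × [(1+r)^36 − 1] / r = €1,300,779.84

€1,300,779.84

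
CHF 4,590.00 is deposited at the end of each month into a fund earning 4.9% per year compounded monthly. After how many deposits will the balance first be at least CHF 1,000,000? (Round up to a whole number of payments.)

157 payments

Periodic rate r = 0.049/12 per month; n is counted in months.
Ordinary annuity FV: 1,000,000 = 4,590 × [((1+r)^n − 1)/r].
(1+r)^n = 1 + 1,000,000 × r / 4,590, so n = ln(1 + 1,000,000·r/4,590) / ln(1+r) = 156.16.
Round up to a whole number of payments: n = 157.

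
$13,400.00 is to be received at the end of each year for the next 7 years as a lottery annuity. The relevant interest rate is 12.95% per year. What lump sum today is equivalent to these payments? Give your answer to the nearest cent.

This is an ordinary annuity: 7 payments of $13,400.00 at the end of each year.
Periodic rate r = 0.1295 per year.
PV = PMT × [(1 − (1+r)^−n)/r] = 13,400 × [1 − (1+r)^−7] / r = $59,355.32

$59,355.32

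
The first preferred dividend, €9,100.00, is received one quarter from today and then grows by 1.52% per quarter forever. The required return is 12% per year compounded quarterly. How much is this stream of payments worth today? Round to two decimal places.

Periodic rate r = 0.12/4 per quarter.
Growing perpetuity (Gordon): PV = PMT₁ / (r − g) = 9,100 / (r − 0.0152) = €614,864.86.

€614,864.86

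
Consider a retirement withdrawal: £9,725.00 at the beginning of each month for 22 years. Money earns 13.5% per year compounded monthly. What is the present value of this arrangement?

This is an annuity due: 264 payments of £9,725.00 at the beginning of each month.
Periodic rate r = 0.135/12 per month; n is counted in months.
PV = PMT × [(1 − (1+r)^−n)/r] × (1+r) = 9,725 × [1 − (1+r)^−264] / r × (1+r) = £828,571.79

£828,571.79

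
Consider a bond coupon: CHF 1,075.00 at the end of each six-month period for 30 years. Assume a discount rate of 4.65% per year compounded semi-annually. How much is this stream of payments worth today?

This is an ordinary annuity: 60 payments of CHF 1,075.00 at the end of each six-month period.
Periodic rate r = 0.0465/2 per half-year; n is counted in half-years.
PV = PMT × [(1 − (1+r)^−n)/r] = 1,075 × [1 − (1+r)^−60] / r = CHF 34,593.15

CHF 34,593.15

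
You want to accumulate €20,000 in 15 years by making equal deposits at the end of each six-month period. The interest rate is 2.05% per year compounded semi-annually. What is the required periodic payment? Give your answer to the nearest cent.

Level ordinary annuity; solve FV = PMT × [((1+r)^n − 1)/r] for PMT.
Periodic rate r = 0.0205/2 per half-year; n is counted in half-years.
With n = 30: PMT = 20,000 / ([((1+r)^n − 1)/r]) = €572.80

€572.80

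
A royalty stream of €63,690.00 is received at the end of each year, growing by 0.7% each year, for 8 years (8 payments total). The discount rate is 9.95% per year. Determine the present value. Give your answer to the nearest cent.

Periodic rate r = 0.0995 per year.
Growing ordinary annuity: PV = PMT₁ × [1 − ((1+g)/(1+r))^n] / (r − g) = 63,690 × [1 − ((1+0.007)/(1+r))^8] / (r − 0.007) = €347,659.06.

€347,659.06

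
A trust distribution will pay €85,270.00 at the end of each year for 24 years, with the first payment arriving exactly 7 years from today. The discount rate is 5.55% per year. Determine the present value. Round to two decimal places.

Ordinary annuity of 24 payments, first payment at period 7.
Periodic rate r = 0.0555 per year.
The ordinary-annuity PV formula values the stream one period before the first payment (period 6); discount that back 6 periods:
PV₀ = 85,270 × [1 − (1+r)^−24] / r × (1+r)^−6 = €807,184.00

€807,184.00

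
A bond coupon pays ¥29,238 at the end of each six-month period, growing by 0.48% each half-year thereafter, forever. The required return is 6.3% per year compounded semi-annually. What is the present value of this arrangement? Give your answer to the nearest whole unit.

¥1,095,056

Periodic rate r = 0.063/2 per half-year.
Growing perpetuity (Gordon): PV = PMT₁ / (r − g) = 29,238 / (r − 0.0048) = ¥1,095,056.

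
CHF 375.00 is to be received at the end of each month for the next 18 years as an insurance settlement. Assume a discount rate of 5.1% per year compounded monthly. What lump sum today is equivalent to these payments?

CHF 52,932.85

This is an ordinary annuity: 216 payments of CHF 375.00 at the end of each month.
Periodic rate r = 0.051/12 per month; n is counted in months.
PV = PMT × [(1 − (1+r)^−n)/r] = 375 × [1 − (1+r)^−216] / r = CHF 52,932.85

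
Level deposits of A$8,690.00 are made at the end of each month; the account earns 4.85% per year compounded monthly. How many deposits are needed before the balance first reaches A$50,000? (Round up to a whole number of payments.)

6 payments

Periodic rate r = 0.0485/12 per month; n is counted in months.
Ordinary annuity FV: 50,000 = 8,690 × [((1+r)^n − 1)/r].
(1+r)^n = 1 + 50,000 × r / 8,690, so n = ln(1 + 50,000·r/8,690) / ln(1+r) = 5.70.
Round up to a whole number of payments: n = 6.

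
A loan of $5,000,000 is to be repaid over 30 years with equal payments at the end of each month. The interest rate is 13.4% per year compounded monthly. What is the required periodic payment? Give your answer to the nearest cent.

Level ordinary annuity; solve PV = PMT × [(1 − (1+r)^−n)/r] for PMT.
Periodic rate r = 0.134/12 per month; n is counted in months.
With n = 360: PMT = 5,000,000 / ([(1 − (1+r)^−n)/r]) = $56,877.46

$56,877.46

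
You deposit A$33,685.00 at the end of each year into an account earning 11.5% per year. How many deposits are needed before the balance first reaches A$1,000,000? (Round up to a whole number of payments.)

Periodic rate r = 0.115 per year.
Ordinary annuity FV: 1,000,000 = 33,685 × [((1+r)^n − 1)/r].
(1+r)^n = 1 + 1,000,000 × r / 33,685, so n = ln(1 + 1,000,000·r/33,685) / ln(1+r) = 13.64.
Round up to a whole number of payments: n = 14.

14 payments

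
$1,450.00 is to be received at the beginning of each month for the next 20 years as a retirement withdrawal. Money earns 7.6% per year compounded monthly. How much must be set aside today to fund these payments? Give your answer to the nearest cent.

$179,764.62

This is an annuity due: 240 payments of $1,450.00 at the beginning of each month.
Periodic rate r = 0.076/12 per month; n is counted in months.
PV = PMT × [(1 − (1+r)^−n)/r] × (1+r) = 1,450 × [1 − (1+r)^−240] / r × (1+r) = $179,764.62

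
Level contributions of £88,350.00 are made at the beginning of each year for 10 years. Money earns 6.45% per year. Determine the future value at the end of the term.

This is an annuity due: 10 deposits of £88,350.00 at the beginning of each year.
Periodic rate r = 0.0645 per year.
FV = PMT × [((1+r)^n − 1)/r] × (1+r) = 88,350 × [(1+r)^10 − 1] / r × (1+r) = £1,266,146.38

£1,266,146.38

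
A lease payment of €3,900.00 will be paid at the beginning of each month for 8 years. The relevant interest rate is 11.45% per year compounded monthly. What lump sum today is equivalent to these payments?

This is an annuity due: 96 payments of €3,900.00 at the beginning of each month.
Periodic rate r = 0.1145/12 per month; n is counted in months.
PV = PMT × [(1 − (1+r)^−n)/r] × (1+r) = 3,900 × [1 − (1+r)^−96] / r × (1+r) = €246,813.67

€246,813.67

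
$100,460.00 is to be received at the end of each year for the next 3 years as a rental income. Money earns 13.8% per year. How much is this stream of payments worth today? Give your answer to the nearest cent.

This is an ordinary annuity: 3 payments of $100,460.00 at the end of each year.
Periodic rate r = 0.138 per year.
PV = PMT × [(1 − (1+r)^−n)/r] = 100,460 × [1 − (1+r)^−3] / r = $234,016.11

$234,016.11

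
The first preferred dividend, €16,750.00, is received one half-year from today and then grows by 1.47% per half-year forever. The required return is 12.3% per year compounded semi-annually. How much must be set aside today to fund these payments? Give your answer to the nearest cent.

€357,905.98

Periodic rate r = 0.123/2 per half-year.
Growing perpetuity (Gordon): PV = PMT₁ / (r − g) = 16,750 / (r − 0.0147) = €357,905.98.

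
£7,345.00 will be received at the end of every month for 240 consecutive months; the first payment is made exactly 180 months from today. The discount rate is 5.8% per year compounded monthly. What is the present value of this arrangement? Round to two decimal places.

£439,548.76

Ordinary annuity of 240 payments, first payment at period 180.
Periodic rate r = 0.058/12 per month; n is counted in months.
The ordinary-annuity PV formula values the stream one period before the first payment (period 179); discount that back 179 periods:
PV₀ = 7,345 × [1 − (1+r)^−240] / r × (1+r)^−179 = £439,548.76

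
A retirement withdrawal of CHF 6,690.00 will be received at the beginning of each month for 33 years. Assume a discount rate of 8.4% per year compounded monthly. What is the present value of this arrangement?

CHF 901,634.57

This is an annuity due: 396 payments of CHF 6,690.00 at the beginning of each month.
Periodic rate r = 0.084/12 per month; n is counted in months.
PV = PMT × [(1 − (1+r)^−n)/r] × (1+r) = 6,690 × [1 − (1+r)^−396] / r × (1+r) = CHF 901,634.57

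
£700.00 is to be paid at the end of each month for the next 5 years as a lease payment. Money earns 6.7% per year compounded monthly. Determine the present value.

£35,605.35

This is an ordinary annuity: 60 payments of £700.00 at the end of each month.
Periodic rate r = 0.067/12 per month; n is counted in months.
PV = PMT × [(1 − (1+r)^−n)/r] = 700 × [1 − (1+r)^−60] / r = £35,605.35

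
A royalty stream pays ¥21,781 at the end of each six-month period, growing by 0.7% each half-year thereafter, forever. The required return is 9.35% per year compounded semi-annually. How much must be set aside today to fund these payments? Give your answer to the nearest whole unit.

¥547,950

Periodic rate r = 0.0935/2 per half-year.
Growing perpetuity (Gordon): PV = PMT₁ / (r − g) = 21,781 / (r − 0.007) = ¥547,950.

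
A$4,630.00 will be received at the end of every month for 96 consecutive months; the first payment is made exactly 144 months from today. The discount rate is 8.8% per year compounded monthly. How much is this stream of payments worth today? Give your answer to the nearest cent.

Ordinary annuity of 96 payments, first payment at period 144.
Periodic rate r = 0.088/12 per month; n is counted in months.
The ordinary-annuity PV formula values the stream one period before the first payment (period 143); discount that back 143 periods:
PV₀ = 4,630 × [1 − (1+r)^−96] / r × (1+r)^−143 = A$111,956.51

A$111,956.51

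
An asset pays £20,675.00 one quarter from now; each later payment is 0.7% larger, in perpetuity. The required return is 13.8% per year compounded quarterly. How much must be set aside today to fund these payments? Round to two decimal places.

Periodic rate r = 0.138/4 per quarter.
Growing perpetuity (Gordon): PV = PMT₁ / (r − g) = 20,675 / (r − 0.007) = £751,818.18.

£751,818.18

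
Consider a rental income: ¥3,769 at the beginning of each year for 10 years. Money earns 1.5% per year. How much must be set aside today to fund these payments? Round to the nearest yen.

¥35,280

This is an annuity due: 10 payments of ¥3,769 at the beginning of each year.
Periodic rate r = 0.015 per year.
PV = PMT × [(1 − (1+r)^−n)/r] × (1+r) = 3,769 × [1 − (1+r)^−10] / r × (1+r) = ¥35,280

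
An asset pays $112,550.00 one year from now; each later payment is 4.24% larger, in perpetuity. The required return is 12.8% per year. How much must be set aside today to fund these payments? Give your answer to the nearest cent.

Periodic rate r = 0.128 per year.
Growing perpetuity (Gordon): PV = PMT₁ / (r − g) = 112,550 / (r − 0.0424) = $1,314,836.45.

$1,314,836.45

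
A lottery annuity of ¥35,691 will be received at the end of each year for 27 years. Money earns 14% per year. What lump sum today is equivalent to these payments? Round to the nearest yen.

¥247,523

This is an ordinary annuity: 27 payments of ¥35,691 at the end of each year.
Periodic rate r = 0.14 per year.
PV = PMT × [(1 − (1+r)^−n)/r] = 35,691 × [1 − (1+r)^−27] / r = ¥247,523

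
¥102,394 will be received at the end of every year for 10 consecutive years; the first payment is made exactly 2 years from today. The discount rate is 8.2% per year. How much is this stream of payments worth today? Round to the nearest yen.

Ordinary annuity of 10 payments, first payment at period 2.
Periodic rate r = 0.082 per year.
The ordinary-annuity PV formula values the stream one period before the first payment (period 1); discount that back 1 periods:
PV₀ = 102,394 × [1 − (1+r)^−10] / r × (1+r)^−1 = ¥629,313

¥629,313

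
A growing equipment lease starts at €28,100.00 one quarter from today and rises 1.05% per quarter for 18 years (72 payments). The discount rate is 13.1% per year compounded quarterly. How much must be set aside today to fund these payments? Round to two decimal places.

€999,690.66

Periodic rate r = 0.131/4 per quarter; n is counted in quarters.
Growing ordinary annuity: PV = PMT₁ × [1 − ((1+g)/(1+r))^n] / (r − g) = 28,100 × [1 − ((1+0.0105)/(1+r))^72] / (r − 0.0105) = €999,690.66.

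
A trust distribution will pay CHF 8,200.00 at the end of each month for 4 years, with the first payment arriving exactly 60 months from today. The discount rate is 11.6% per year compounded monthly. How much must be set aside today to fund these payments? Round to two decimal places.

CHF 177,844.57

Ordinary annuity of 48 payments, first payment at period 60.
Periodic rate r = 0.116/12 per month; n is counted in months.
The ordinary-annuity PV formula values the stream one period before the first payment (period 59); discount that back 59 periods:
PV₀ = 8,200 × [1 − (1+r)^−48] / r × (1+r)^−59 = CHF 177,844.57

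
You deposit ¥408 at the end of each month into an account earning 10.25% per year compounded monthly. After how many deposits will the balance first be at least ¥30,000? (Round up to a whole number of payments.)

58 payments

Periodic rate r = 0.1025/12 per month; n is counted in months.
Ordinary annuity FV: 30,000 = 408 × [((1+r)^n − 1)/r].
(1+r)^n = 1 + 30,000 × r / 408, so n = ln(1 + 30,000·r/408) / ln(1+r) = 57.30.
Round up to a whole number of payments: n = 58.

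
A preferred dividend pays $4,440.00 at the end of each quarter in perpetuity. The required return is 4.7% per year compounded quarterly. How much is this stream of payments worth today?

Periodic rate r = 0.047/4 per quarter.
Level perpetuity: PV = PMT / r = 4,440 / (0.047/4) = $377,872.34.

$377,872.34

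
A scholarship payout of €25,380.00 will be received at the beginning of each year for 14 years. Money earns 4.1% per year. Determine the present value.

€277,250.38

This is an annuity due: 14 payments of €25,380.00 at the beginning of each year.
Periodic rate r = 0.041 per year.
PV = PMT × [(1 − (1+r)^−n)/r] × (1+r) = 25,380 × [1 − (1+r)^−14] / r × (1+r) = €277,250.38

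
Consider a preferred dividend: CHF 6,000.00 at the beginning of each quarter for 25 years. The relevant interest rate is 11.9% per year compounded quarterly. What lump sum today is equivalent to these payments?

CHF 196,608.93

This is an annuity due: 100 payments of CHF 6,000.00 at the beginning of each quarter.
Periodic rate r = 0.119/4 per quarter; n is counted in quarters.
PV = PMT × [(1 − (1+r)^−n)/r] × (1+r) = 6,000 × [1 − (1+r)^−100] / r × (1+r) = CHF 196,608.93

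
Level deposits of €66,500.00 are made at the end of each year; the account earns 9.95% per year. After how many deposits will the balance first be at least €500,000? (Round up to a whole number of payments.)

Periodic rate r = 0.0995 per year.
Ordinary annuity FV: 500,000 = 66,500 × [((1+r)^n − 1)/r].
(1+r)^n = 1 + 500,000 × r / 66,500, so n = ln(1 + 500,000·r/66,500) / ln(1+r) = 5.89.
Round up to a whole number of payments: n = 6.

6 payments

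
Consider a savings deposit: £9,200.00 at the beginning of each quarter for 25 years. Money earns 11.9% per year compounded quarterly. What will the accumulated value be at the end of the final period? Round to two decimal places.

£5,654,834.21

This is an annuity due: 100 deposits of £9,200.00 at the beginning of each quarter.
Periodic rate r = 0.119/4 per quarter; n is counted in quarters.
FV = PMT × [((1+r)^n − 1)/r] × (1+r) = 9,200 × [(1+r)^100 − 1] / r × (1+r) = £5,654,834.21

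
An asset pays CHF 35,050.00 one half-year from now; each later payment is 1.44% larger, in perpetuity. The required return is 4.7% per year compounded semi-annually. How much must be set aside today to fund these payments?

CHF 3,851,648.35

Periodic rate r = 0.047/2 per half-year.
Growing perpetuity (Gordon): PV = PMT₁ / (r − g) = 35,050 / (r − 0.0144) = CHF 3,851,648.35.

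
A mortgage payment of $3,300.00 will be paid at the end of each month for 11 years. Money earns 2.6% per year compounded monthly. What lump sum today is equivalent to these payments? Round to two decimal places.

$378,492.11

This is an ordinary annuity: 132 payments of $3,300.00 at the end of each month.
Periodic rate r = 0.026/12 per month; n is counted in months.
PV = PMT × [(1 − (1+r)^−n)/r] = 3,300 × [1 − (1+r)^−132] / r = $378,492.11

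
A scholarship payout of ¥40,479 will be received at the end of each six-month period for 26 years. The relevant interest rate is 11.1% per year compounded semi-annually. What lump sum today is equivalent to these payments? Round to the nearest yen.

¥685,386

This is an ordinary annuity: 52 payments of ¥40,479 at the end of each six-month period.
Periodic rate r = 0.111/2 per half-year; n is counted in half-years.
PV = PMT × [(1 − (1+r)^−n)/r] = 40,479 × [1 − (1+r)^−52] / r = ¥685,386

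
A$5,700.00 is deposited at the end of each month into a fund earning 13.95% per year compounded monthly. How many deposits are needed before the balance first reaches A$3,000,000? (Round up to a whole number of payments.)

170 payments

Periodic rate r = 0.1395/12 per month; n is counted in months.
Ordinary annuity FV: 3,000,000 = 5,700 × [((1+r)^n − 1)/r].
(1+r)^n = 1 + 3,000,000 × r / 5,700, so n = ln(1 + 3,000,000·r/5,700) / ln(1+r) = 169.81.
Round up to a whole number of payments: n = 170.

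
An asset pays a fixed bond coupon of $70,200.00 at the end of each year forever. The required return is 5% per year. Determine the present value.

Periodic rate r = 0.05 per year.
Level perpetuity: PV = PMT / r = 70,200 / (0.05) = $1,404,000.00.

$1,404,000.00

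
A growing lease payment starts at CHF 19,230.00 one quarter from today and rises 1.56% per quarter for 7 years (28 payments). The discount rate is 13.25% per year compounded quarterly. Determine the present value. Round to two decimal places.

CHF 417,653.78

Periodic rate r = 0.1325/4 per quarter; n is counted in quarters.
Growing ordinary annuity: PV = PMT₁ × [1 − ((1+g)/(1+r))^n] / (r − g) = 19,230 × [1 − ((1+0.0156)/(1+r))^28] / (r − 0.0156) = CHF 417,653.78.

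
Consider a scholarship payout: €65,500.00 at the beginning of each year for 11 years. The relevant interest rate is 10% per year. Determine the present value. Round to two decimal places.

€467,969.15

This is an annuity due: 11 payments of €65,500.00 at the beginning of each year.
Periodic rate r = 0.1 per year.
PV = PMT × [(1 − (1+r)^−n)/r] × (1+r) = 65,500 × [1 − (1+r)^−11] / r × (1+r) = €467,969.15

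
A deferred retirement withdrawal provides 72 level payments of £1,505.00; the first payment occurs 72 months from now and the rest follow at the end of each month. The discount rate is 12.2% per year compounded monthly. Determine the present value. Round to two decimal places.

Ordinary annuity of 72 payments, first payment at period 72.
Periodic rate r = 0.122/12 per month; n is counted in months.
The ordinary-annuity PV formula values the stream one period before the first payment (period 71); discount that back 71 periods:
PV₀ = 1,505 × [1 − (1+r)^−72] / r × (1+r)^−71 = £37,339.83

£37,339.83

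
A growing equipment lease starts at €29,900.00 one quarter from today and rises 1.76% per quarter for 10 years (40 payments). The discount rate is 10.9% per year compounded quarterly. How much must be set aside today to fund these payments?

Periodic rate r = 0.109/4 per quarter; n is counted in quarters.
Growing ordinary annuity: PV = PMT₁ × [1 − ((1+g)/(1+r))^n] / (r − g) = 29,900 × [1 − ((1+0.0176)/(1+r))^40] / (r − 0.0176) = €974,312.09.

€974,312.09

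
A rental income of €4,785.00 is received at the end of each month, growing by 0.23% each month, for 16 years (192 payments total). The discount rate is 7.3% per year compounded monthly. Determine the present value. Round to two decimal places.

Periodic rate r = 0.073/12 per month; n is counted in months.
Growing ordinary annuity: PV = PMT₁ × [1 − ((1+g)/(1+r))^n] / (r − g) = 4,785 × [1 − ((1+0.0023)/(1+r))^192] / (r − 0.0023) = €651,204.43.

€651,204.43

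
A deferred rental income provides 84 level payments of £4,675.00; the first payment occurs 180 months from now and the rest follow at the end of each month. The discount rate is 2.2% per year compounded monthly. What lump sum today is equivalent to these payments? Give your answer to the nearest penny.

Ordinary annuity of 84 payments, first payment at period 180.
Periodic rate r = 0.022/12 per month; n is counted in months.
The ordinary-annuity PV formula values the stream one period before the first payment (period 179); discount that back 179 periods:
PV₀ = 4,675 × [1 − (1+r)^−84] / r × (1+r)^−179 = £261,993.70

£261,993.70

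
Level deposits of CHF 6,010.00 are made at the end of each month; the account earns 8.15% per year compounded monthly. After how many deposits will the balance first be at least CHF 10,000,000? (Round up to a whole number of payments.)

Periodic rate r = 0.0815/12 per month; n is counted in months.
Ordinary annuity FV: 10,000,000 = 6,010 × [((1+r)^n − 1)/r].
(1+r)^n = 1 + 10,000,000 × r / 6,010, so n = ln(1 + 10,000,000·r/6,010) / ln(1+r) = 370.77.
Round up to a whole number of payments: n = 371.

371 payments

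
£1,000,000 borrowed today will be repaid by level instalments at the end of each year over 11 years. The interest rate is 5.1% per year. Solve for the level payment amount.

Level ordinary annuity; solve PV = PMT × [(1 − (1+r)^−n)/r] for PMT.
Periodic rate r = 0.051 per year.
With n = 11: PMT = 1,000,000 / ([(1 − (1+r)^−n)/r]) = £121,021.98

£121,021.98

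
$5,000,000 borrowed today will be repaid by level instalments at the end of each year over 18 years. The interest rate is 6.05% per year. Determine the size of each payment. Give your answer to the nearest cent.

$463,518.04

Level ordinary annuity; solve PV = PMT × [(1 − (1+r)^−n)/r] for PMT.
Periodic rate r = 0.0605 per year.
With n = 18: PMT = 5,000,000 / ([(1 − (1+r)^−n)/r]) = $463,518.04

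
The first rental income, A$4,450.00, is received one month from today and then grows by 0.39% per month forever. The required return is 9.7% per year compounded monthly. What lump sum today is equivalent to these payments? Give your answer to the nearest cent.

Periodic rate r = 0.097/12 per month.
Growing perpetuity (Gordon): PV = PMT₁ / (r − g) = 4,450 / (r − 0.0039) = A$1,063,745.02.

A$1,063,745.02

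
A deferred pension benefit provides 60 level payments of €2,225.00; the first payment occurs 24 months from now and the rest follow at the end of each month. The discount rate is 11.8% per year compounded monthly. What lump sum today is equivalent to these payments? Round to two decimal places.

Ordinary annuity of 60 payments, first payment at period 24.
Periodic rate r = 0.118/12 per month; n is counted in months.
The ordinary-annuity PV formula values the stream one period before the first payment (period 23); discount that back 23 periods:
PV₀ = 2,225 × [1 − (1+r)^−60] / r × (1+r)^−23 = €80,230.66

€80,230.66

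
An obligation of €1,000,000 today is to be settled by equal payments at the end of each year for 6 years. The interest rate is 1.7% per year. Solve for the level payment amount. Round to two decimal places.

€176,722.61

Level ordinary annuity; solve PV = PMT × [(1 − (1+r)^−n)/r] for PMT.
Periodic rate r = 0.017 per year.
With n = 6: PMT = 1,000,000 / ([(1 − (1+r)^−n)/r]) = €176,722.61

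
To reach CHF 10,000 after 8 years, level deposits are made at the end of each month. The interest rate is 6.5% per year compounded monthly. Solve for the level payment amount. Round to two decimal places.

CHF 79.70

Level ordinary annuity; solve FV = PMT × [((1+r)^n − 1)/r] for PMT.
Periodic rate r = 0.065/12 per month; n is counted in months.
With n = 96: PMT = 10,000 / ([((1+r)^n − 1)/r]) = CHF 79.70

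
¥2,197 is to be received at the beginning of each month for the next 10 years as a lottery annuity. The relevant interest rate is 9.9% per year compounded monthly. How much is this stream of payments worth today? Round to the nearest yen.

¥168,326

This is an annuity due: 120 payments of ¥2,197 at the beginning of each month.
Periodic rate r = 0.099/12 per month; n is counted in months.
PV = PMT × [(1 − (1+r)^−n)/r] × (1+r) = 2,197 × [1 − (1+r)^−120] / r × (1+r) = ¥168,326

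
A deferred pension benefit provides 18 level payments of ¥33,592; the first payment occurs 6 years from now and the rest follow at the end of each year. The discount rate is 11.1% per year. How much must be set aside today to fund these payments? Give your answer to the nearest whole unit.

Ordinary annuity of 18 payments, first payment at period 6.
Periodic rate r = 0.111 per year.
The ordinary-annuity PV formula values the stream one period before the first payment (period 5); discount that back 5 periods:
PV₀ = 33,592 × [1 − (1+r)^−18] / r × (1+r)^−5 = ¥151,906

¥151,906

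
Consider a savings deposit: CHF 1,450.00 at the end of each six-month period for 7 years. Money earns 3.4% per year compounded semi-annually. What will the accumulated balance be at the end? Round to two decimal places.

CHF 22,703.06

This is an ordinary annuity: 14 deposits of CHF 1,450.00 at the end of each six-month period.
Periodic rate r = 0.034/2 per half-year; n is counted in half-years.
FV = PMT × [((1+r)^n − 1)/r] = 1,450 × [(1+r)^14 − 1] / r = CHF 22,703.06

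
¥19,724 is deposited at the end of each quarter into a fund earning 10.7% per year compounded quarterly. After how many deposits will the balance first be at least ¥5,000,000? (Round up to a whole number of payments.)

78 payments

Periodic rate r = 0.107/4 per quarter; n is counted in quarters.
Ordinary annuity FV: 5,000,000 = 19,724 × [((1+r)^n − 1)/r].
(1+r)^n = 1 + 5,000,000 × r / 19,724, so n = ln(1 + 5,000,000·r/19,724) / ln(1+r) = 77.72.
Round up to a whole number of payments: n = 78.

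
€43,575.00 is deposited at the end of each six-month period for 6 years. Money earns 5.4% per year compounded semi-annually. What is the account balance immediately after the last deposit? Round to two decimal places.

€607,982.70

This is an ordinary annuity: 12 deposits of €43,575.00 at the end of each six-month period.
Periodic rate r = 0.054/2 per half-year; n is counted in half-years.
FV = PMT × [((1+r)^n − 1)/r] = 43,575 × [(1+r)^12 − 1] / r = €607,982.70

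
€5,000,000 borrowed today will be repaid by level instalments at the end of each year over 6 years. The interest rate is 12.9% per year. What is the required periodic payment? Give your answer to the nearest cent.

Level ordinary annuity; solve PV = PMT × [(1 − (1+r)^−n)/r] for PMT.
Periodic rate r = 0.129 per year.
With n = 6: PMT = 5,000,000 / ([(1 − (1+r)^−n)/r]) = €1,247,285.00

€1,247,285.00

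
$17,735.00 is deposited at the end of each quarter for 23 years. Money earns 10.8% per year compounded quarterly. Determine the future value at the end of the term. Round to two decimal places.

$6,963,030.04

This is an ordinary annuity: 92 deposits of $17,735.00 at the end of each quarter.
Periodic rate r = 0.108/4 per quarter; n is counted in quarters.
FV = PMT × [((1+r)^n − 1)/r] = 17,735 × [(1+r)^92 − 1] / r = $6,963,030.04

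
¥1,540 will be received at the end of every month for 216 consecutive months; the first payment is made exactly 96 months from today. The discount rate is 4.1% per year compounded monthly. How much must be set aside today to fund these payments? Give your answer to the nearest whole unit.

Ordinary annuity of 216 payments, first payment at period 96.
Periodic rate r = 0.041/12 per month; n is counted in months.
The ordinary-annuity PV formula values the stream one period before the first payment (period 95); discount that back 95 periods:
PV₀ = 1,540 × [1 − (1+r)^−216] / r × (1+r)^−95 = ¥169,944

¥169,944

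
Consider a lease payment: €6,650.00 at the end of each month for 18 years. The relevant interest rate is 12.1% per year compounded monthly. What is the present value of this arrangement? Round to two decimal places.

€583,984.27

This is an ordinary annuity: 216 payments of €6,650.00 at the end of each month.
Periodic rate r = 0.121/12 per month; n is counted in months.
PV = PMT × [(1 − (1+r)^−n)/r] = 6,650 × [1 − (1+r)^−216] / r = €583,984.27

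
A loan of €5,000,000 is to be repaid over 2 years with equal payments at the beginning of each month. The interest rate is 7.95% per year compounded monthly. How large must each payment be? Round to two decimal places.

€224,534.91

Level annuity due; solve PV = PMT × [(1 − (1+r)^−n)/r] × (1+r) for PMT.
Periodic rate r = 0.0795/12 per month; n is counted in months.
With n = 24: PMT = 5,000,000 / ([(1 − (1+r)^−n)/r] × (1+r)) = €224,534.91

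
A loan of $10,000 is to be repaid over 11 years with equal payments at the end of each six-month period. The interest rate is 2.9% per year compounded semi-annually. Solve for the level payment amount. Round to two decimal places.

Level ordinary annuity; solve PV = PMT × [(1 − (1+r)^−n)/r] for PMT.
Periodic rate r = 0.029/2 per half-year; n is counted in half-years.
With n = 22: PMT = 10,000 / ([(1 − (1+r)^−n)/r]) = $534.15

$534.15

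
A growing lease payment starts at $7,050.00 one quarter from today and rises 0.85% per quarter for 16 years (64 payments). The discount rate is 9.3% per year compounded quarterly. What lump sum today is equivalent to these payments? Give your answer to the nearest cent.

Periodic rate r = 0.093/4 per quarter; n is counted in quarters.
Growing ordinary annuity: PV = PMT₁ × [1 − ((1+g)/(1+r))^n] / (r − g) = 7,050 × [1 − ((1+0.0085)/(1+r))^64] / (r − 0.0085) = $289,244.05.

$289,244.05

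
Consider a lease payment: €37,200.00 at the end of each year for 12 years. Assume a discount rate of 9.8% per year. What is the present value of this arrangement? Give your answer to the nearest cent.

This is an ordinary annuity: 12 payments of €37,200.00 at the end of each year.
Periodic rate r = 0.098 per year.
PV = PMT × [(1 − (1+r)^−n)/r] = 37,200 × [1 − (1+r)^−12] / r = €255,971.82

€255,971.82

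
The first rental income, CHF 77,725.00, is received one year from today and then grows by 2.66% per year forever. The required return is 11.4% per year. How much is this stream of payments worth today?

Periodic rate r = 0.114 per year.
Growing perpetuity (Gordon): PV = PMT₁ / (r − g) = 77,725 / (r − 0.0266) = CHF 889,302.06.

CHF 889,302.06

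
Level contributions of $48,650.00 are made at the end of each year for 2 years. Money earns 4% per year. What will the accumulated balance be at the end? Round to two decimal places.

This is an ordinary annuity: 2 deposits of $48,650.00 at the end of each year.
Periodic rate r = 0.04 per year.
FV = PMT × [((1+r)^n − 1)/r] = 48,650 × [(1+r)^2 − 1] / r = $99,246.00

$99,246.00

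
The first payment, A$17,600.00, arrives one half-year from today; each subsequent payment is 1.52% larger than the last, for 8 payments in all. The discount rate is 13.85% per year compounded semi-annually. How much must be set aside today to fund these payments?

Periodic rate r = 0.1385/2 per half-year; n is counted in half-years.
Growing ordinary annuity: PV = PMT₁ × [1 − ((1+g)/(1+r))^n] / (r − g) = 17,600 × [1 − ((1+0.0152)/(1+r))^8] / (r − 0.0152) = A$110,596.05.

A$110,596.05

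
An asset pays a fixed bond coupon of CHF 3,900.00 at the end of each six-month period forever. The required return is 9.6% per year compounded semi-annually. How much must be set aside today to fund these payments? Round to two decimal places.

Periodic rate r = 0.096/2 per half-year.
Level perpetuity: PV = PMT / r = 3,900 / (0.096/2) = CHF 81,250.00.

CHF 81,250.00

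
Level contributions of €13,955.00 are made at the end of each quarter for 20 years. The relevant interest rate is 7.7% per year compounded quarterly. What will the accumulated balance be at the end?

€2,607,461.80

This is an ordinary annuity: 80 deposits of €13,955.00 at the end of each quarter.
Periodic rate r = 0.077/4 per quarter; n is counted in quarters.
FV = PMT × [((1+r)^n − 1)/r] = 13,955 × [(1+r)^80 − 1] / r = €2,607,461.80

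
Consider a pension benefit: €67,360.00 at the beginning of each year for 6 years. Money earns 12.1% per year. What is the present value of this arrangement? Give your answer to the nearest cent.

€309,577.39

This is an annuity due: 6 payments of €67,360.00 at the beginning of each year.
Periodic rate r = 0.121 per year.
PV = PMT × [(1 − (1+r)^−n)/r] × (1+r) = 67,360 × [1 − (1+r)^−6] / r × (1+r) = €309,577.39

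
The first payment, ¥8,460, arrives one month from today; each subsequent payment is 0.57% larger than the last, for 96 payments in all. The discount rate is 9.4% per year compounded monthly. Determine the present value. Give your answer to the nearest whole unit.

¥729,942

Periodic rate r = 0.094/12 per month; n is counted in months.
Growing ordinary annuity: PV = PMT₁ × [1 − ((1+g)/(1+r))^n] / (r − g) = 8,460 × [1 − ((1+0.0057)/(1+r))^96] / (r − 0.0057) = ¥729,942.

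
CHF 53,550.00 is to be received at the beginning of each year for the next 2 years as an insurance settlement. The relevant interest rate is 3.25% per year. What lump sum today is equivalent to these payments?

This is an annuity due: 2 payments of CHF 53,550.00 at the beginning of each year.
Periodic rate r = 0.0325 per year.
PV = PMT × [(1 − (1+r)^−n)/r] × (1+r) = 53,550 × [1 − (1+r)^−2] / r × (1+r) = CHF 105,414.41

CHF 105,414.41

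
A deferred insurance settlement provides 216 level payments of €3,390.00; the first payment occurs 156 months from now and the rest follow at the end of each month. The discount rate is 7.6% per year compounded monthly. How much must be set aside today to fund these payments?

Ordinary annuity of 216 payments, first payment at period 156.
Periodic rate r = 0.076/12 per month; n is counted in months.
The ordinary-annuity PV formula values the stream one period before the first payment (period 155); discount that back 155 periods:
PV₀ = 3,390 × [1 − (1+r)^−216] / r × (1+r)^−155 = €149,733.08

€149,733.08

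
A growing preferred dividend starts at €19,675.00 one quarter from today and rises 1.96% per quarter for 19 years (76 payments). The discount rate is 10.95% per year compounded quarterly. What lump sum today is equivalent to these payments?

€1,109,927.43

Periodic rate r = 0.1095/4 per quarter; n is counted in quarters.
Growing ordinary annuity: PV = PMT₁ × [1 − ((1+g)/(1+r))^n] / (r − g) = 19,675 × [1 − ((1+0.0196)/(1+r))^76] / (r − 0.0196) = €1,109,927.43.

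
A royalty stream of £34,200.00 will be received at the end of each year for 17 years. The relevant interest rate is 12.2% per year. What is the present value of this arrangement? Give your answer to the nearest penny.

This is an ordinary annuity: 17 payments of £34,200.00 at the end of each year.
Periodic rate r = 0.122 per year.
PV = PMT × [(1 − (1+r)^−n)/r] = 34,200 × [1 − (1+r)^−17] / r = £240,719.43

£240,719.43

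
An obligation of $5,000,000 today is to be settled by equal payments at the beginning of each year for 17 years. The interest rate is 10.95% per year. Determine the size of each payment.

Level annuity due; solve PV = PMT × [(1 − (1+r)^−n)/r] × (1+r) for PMT.
Periodic rate r = 0.1095 per year.
With n = 17: PMT = 5,000,000 / ([(1 − (1+r)^−n)/r] × (1+r)) = $595,208.64

$595,208.64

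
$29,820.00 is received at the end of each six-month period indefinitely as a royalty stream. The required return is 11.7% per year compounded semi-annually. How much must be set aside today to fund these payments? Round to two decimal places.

Periodic rate r = 0.117/2 per half-year.
Level perpetuity: PV = PMT / r = 29,820 / (0.117/2) = $509,743.59.

$509,743.59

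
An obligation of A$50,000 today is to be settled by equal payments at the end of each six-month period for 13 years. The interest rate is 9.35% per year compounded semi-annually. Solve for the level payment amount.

A$3,362.57

Level ordinary annuity; solve PV = PMT × [(1 − (1+r)^−n)/r] for PMT.
Periodic rate r = 0.0935/2 per half-year; n is counted in half-years.
With n = 26: PMT = 50,000 / ([(1 − (1+r)^−n)/r]) = A$3,362.57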